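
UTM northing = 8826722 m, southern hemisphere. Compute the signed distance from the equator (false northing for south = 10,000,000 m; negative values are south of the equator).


For southern: actual = 8826722 - 10000000 = -1173278 m

-1173278 m


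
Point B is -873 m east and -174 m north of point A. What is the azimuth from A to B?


az = atan2(-873, -174) = -101.3 deg
adjusted to 0-360: 258.7 degrees

258.7 degrees


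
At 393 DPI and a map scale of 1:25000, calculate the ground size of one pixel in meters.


pixel_cm = 2.54 / 393 ≈ 0.006463 cm
ground = pixel_cm * 25000 / 100 = 2.54 * 25000 / (393 * 100) = 63500 / 39300 ≈ 1.62 m

1.62 m


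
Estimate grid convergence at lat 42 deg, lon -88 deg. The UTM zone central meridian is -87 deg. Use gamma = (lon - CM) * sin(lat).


gamma = (-88 - -87) * sin(42) = -1 * 0.669131 = -0.669 degrees

-0.669 degrees


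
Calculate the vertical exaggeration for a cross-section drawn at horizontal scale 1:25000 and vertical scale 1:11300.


VE = horizontal_scale / vertical_scale = 25000 / 11300 ≈ 2.2

2.2x


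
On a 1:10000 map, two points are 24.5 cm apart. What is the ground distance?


ground = 24.5 cm * 10000 / 100 = 2450.0 m = 2.45 km

2.45 km


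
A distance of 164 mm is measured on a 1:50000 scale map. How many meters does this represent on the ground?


ground = 164 mm * 50000 / 1000 = 8200.0 m

8200.0 m


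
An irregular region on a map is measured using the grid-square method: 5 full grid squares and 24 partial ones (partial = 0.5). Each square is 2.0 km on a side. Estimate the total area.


effective squares = 5 + 24 * 0.5 = 17.0
area = 17.0 * 4.0 = 68.0 km^2

68.0 km^2


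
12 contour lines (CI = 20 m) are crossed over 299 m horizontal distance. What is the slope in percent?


elevation change = 12 * 20 = 240 m
slope = 240 / 299 * 100 = 80.3%

80.3%


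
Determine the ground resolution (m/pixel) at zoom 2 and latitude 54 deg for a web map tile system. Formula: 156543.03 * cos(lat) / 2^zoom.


res = 156543.03 * cos(54) / 2^2 = 156543.03 * 0.58778525 / 4 = 23003.42 m/pixel

23003.42 m/pixel


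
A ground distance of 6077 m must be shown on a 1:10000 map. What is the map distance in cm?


map_cm = 6077 * 100 / 10000 = 60.77 cm

60.77 cm


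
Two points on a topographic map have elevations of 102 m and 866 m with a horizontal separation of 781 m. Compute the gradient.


gradient = (866 - 102) / 781 = 764 / 781 = 0.9782

0.9782


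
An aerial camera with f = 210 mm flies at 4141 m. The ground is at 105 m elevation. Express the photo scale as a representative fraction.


scale = f / (H - h) = 210 mm / 4036 m = 210 / 4036000 = 1:19219

1:19219


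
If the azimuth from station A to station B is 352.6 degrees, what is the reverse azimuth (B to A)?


back azimuth = (352.6 + 180) mod 360 = 172.6 degrees

172.6 degrees


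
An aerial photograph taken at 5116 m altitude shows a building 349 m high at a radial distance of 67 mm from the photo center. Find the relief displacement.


d = h * r / H = 349 * 67 / 5116 = 4.57 mm

4.57 mm


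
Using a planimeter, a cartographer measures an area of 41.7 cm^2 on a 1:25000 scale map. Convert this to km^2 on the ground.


ground_area = 41.7 * (25000/100)^2 = 2606250.0 m^2 = 2.60625 km^2 ≈ 2.606 km^2

2.606 km^2


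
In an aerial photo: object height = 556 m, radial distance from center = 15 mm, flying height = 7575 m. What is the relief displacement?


d = h * r / H = 556 * 15 / 7575 = 1.1 mm

1.1 mm


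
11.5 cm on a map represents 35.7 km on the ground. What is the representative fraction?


ground = 35.7 km = 3570000 cm; RF denominator = ground / map = 3570000 / 11.5 ≈ 310435; RF = 1:310435

1:310435


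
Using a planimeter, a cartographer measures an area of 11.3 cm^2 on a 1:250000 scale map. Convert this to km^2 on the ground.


ground_area = 11.3 * (250000/100)^2 = 70625000.0 m^2 = 70.625 km^2

70.625 km^2


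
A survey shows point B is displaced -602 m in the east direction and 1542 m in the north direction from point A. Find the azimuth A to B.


az = atan2(-602, 1542) = -21.3 deg
adjusted to 0-360: 338.7 degrees

338.7 degrees


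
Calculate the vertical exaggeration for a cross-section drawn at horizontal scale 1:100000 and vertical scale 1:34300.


VE = horizontal_scale / vertical_scale = 100000 / 34300 ≈ 2.9

2.9x


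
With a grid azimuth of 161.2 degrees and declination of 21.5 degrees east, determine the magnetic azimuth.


magnetic azimuth = grid azimuth - declination (east +ve)
mag_az = 161.2 - 21.5 = 139.7 degrees

139.7 degrees


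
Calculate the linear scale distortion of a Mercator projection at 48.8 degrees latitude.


SF = 1 / cos(48.8) = 1 / 0.658689 = 1.518

1.518


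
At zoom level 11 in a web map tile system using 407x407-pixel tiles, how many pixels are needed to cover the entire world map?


tiles per axis = 2^11 = 2048
total tiles = 2048^2 = 4194304
pixels per axis = 2048 * 407 = 833536
total pixels = 833536^2 = 694782263296

694782263296 pixels


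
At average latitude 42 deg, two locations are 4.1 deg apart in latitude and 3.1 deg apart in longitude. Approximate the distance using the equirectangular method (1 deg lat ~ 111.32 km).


dlat_km = 4.1 * 111.32 = 456.412
dlon_km = 3.1 * 111.32 * cos(42) ≈ 256.453
dist = sqrt(456.412^2 + 256.453^2) ≈ 523.5 km

523.5 km


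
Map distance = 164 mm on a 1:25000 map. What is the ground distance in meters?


ground = 164 mm * 25000 / 1000 = 4100.0 m

4100.0 m


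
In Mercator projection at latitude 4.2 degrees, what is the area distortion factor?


area_distortion = 1/cos^2(4.2) = 1.005

1.005


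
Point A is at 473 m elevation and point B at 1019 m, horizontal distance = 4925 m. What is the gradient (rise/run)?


gradient = (1019 - 473) / 4925 = 546 / 4925 = 0.1109

0.1109


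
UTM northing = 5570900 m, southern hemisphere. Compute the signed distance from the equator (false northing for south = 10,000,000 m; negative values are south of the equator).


For southern: actual = 5570900 - 10000000 = -4429100 m

-4429100 m


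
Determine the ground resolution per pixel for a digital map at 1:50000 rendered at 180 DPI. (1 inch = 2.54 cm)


pixel_cm = 2.54 / 180 ≈ 0.014111 cm
ground = pixel_cm * 50000 / 100 = 2.54 * 50000 / (180 * 100) = 127000 / 18000 ≈ 7.06 m

7.06 m


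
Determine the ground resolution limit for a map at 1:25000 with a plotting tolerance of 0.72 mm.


ground = 0.72 mm * 25000 / 1000 = 18.0 m

18.0 m


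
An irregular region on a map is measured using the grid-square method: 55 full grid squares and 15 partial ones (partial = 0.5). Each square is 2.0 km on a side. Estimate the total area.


effective squares = 55 + 15 * 0.5 = 62.5
area = 62.5 * 4.0 = 250.0 km^2

250.0 km^2


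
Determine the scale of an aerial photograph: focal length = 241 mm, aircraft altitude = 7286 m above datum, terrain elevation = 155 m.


scale = f / (H - h) = 241 mm / 7131 m = 241 / 7131000 = 1:29589

1:29589


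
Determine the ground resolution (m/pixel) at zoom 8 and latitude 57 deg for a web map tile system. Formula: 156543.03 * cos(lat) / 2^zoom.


res = 156543.03 * cos(57) / 2^8 = 156543.03 * 0.54463904 / 256 = 333.04 m/pixel

333.04 m/pixel


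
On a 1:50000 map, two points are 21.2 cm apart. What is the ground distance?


ground = 21.2 cm * 50000 / 100 = 10600.0 m = 10.6 km

10.6 km


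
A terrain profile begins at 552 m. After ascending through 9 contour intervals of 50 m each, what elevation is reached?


elevation = 552 + 9 * 50 = 1002 m

1002 m


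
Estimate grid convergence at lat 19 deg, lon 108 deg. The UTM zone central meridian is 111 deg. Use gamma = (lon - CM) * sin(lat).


gamma = (108 - 111) * sin(19) = -3 * 0.325568 = -0.977 degrees

-0.977 degrees


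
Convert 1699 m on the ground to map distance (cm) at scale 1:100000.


map_cm = 1699 * 100 / 100000 = 1.699 cm ≈ 1.7 cm

1.7 cm


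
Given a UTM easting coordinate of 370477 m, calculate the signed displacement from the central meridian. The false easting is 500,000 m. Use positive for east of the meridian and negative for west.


displacement = 370477 - 500000 = -129523 m

-129523 m


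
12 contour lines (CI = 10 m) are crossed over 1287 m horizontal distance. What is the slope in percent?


elevation change = 12 * 10 = 120 m
slope = 120 / 1287 * 100 = 9.3%

9.3%


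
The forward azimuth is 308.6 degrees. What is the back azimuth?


back azimuth = (308.6 + 180) mod 360 = 128.6 degrees

128.6 degrees


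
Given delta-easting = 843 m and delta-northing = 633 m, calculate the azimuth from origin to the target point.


az = atan2(843, 633) = 53.1 deg
adjusted to 0-360: 53.1 degrees

53.1 degrees


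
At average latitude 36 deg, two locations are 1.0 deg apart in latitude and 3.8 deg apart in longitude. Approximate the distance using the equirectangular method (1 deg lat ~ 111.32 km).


dlat_km = 1.0 * 111.32 = 111.32
dlon_km = 3.8 * 111.32 * cos(36) ≈ 342.227
dist = sqrt(111.32^2 + 342.227^2) ≈ 359.9 km

359.9 km


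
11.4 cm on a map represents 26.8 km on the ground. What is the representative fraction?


ground = 26.8 km = 2680000 cm; RF denominator = ground / map = 2680000 / 11.4 ≈ 235088; RF = 1:235088

1:235088


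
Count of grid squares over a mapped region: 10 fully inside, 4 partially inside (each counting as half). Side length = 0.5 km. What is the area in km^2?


effective squares = 10 + 4 * 0.5 = 12.0
area = 12.0 * 0.25 = 3.0 km^2

3.0 km^2


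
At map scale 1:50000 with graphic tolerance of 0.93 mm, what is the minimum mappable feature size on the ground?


ground = 0.93 mm * 50000 / 1000 = 46.5 m

46.5 m


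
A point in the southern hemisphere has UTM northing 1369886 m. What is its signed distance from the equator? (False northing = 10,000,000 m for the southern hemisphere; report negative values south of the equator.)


For southern: actual = 1369886 - 10000000 = -8630114 m

-8630114 m


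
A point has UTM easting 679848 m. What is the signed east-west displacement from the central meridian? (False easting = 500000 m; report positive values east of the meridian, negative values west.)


displacement = 679848 - 500000 = 179848 m

179848 m


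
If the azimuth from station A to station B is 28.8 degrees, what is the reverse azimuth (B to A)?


back azimuth = (28.8 + 180) mod 360 = 208.8 degrees

208.8 degrees


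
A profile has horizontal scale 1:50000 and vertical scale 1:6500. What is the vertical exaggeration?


VE = horizontal_scale / vertical_scale = 50000 / 6500 ≈ 7.7

7.7x


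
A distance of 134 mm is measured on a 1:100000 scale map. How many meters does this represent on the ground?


ground = 134 mm * 100000 / 1000 = 13400.0 m

13400.0 m


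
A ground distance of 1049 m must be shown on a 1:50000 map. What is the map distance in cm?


map_cm = 1049 * 100 / 50000 = 2.098 cm ≈ 2.1 cm

2.1 cm


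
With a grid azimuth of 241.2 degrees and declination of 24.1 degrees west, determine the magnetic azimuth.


magnetic azimuth = grid azimuth - declination (east +ve)
mag_az = 241.2 - -24.1 = 265.3 degrees

265.3 degrees


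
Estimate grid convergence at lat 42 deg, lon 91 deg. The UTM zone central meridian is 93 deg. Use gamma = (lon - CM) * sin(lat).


gamma = (91 - 93) * sin(42) = -2 * 0.669131 = -1.338 degrees

-1.338 degrees


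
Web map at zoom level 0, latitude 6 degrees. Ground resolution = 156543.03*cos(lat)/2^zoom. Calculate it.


res = 156543.03 * cos(6) / 2^0 = 156543.03 * 0.9945219 / 1 = 155685.47 m/pixel

155685.47 m/pixel


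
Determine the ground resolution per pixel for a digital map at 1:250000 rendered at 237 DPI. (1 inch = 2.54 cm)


pixel_cm = 2.54 / 237 ≈ 0.010717 cm
ground = pixel_cm * 250000 / 100 = 2.54 * 250000 / (237 * 100) = 635000 / 23700 ≈ 26.79 m

26.79 m


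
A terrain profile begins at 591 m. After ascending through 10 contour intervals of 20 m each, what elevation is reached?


elevation = 591 + 10 * 20 = 791 m

791 m


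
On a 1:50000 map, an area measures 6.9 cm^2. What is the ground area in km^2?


ground_area = 6.9 * (50000/100)^2 = 1725000.0 m^2 = 1.725 km^2

1.725 km^2


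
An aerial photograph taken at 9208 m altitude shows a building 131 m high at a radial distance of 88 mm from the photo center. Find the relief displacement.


d = h * r / H = 131 * 88 / 9208 = 1.25 mm

1.25 mm


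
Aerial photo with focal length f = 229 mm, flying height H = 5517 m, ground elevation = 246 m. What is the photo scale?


scale = f / (H - h) = 229 mm / 5271 m = 229 / 5271000 = 1:23017

1:23017


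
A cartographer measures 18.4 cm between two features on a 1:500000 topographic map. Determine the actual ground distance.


ground = 18.4 cm * 500000 / 100 = 92000.0 m = 92.0 km

92.0 km


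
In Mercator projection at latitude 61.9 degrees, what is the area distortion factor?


area_distortion = 1/cos^2(61.9) = 4.508

4.508


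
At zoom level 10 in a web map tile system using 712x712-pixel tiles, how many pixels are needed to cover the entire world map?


tiles per axis = 2^10 = 1024
total tiles = 1024^2 = 1048576
pixels per axis = 1024 * 712 = 729088
total pixels = 729088^2 = 531569311744

531569311744 pixels


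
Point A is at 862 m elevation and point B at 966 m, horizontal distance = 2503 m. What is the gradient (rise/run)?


gradient = (966 - 862) / 2503 = 104 / 2503 = 0.0416

0.0416


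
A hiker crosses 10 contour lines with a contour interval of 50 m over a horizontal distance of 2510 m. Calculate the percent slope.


elevation change = 10 * 50 = 500 m
slope = 500 / 2510 * 100 = 19.9%

19.9%


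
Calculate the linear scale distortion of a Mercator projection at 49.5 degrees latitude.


SF = 1 / cos(49.5) = 1 / 0.649448 = 1.54

1.54


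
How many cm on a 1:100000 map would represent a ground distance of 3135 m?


map_cm = 3135 * 100 / 100000 = 3.135 cm ≈ 3.14 cm

3.14 cm


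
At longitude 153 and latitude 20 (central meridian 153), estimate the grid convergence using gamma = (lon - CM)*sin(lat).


gamma = (153 - 153) * sin(20) = 0 * 0.34202 = 0.0 degrees

0.0 degrees


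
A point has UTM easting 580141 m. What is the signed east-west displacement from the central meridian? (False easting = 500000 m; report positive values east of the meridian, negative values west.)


displacement = 580141 - 500000 = 80141 m

80141 m


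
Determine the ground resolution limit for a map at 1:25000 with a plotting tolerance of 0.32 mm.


ground = 0.32 mm * 25000 / 1000 = 8.0 m

8.0 m


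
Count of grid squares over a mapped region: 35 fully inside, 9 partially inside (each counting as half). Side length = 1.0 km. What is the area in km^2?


effective squares = 35 + 9 * 0.5 = 39.5
area = 39.5 * 1.0 = 39.5 km^2

39.5 km^2


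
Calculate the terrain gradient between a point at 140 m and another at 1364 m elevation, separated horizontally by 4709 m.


gradient = (1364 - 140) / 4709 = 1224 / 4709 = 0.2599

0.2599


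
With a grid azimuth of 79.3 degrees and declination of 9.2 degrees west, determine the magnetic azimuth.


magnetic azimuth = grid azimuth - declination (east +ve)
mag_az = 79.3 - -9.2 = 88.5 degrees

88.5 degrees


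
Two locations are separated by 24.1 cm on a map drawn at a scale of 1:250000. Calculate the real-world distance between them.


ground = 24.1 cm * 250000 / 100 = 60250.0 m = 60.25 km

60.25 km


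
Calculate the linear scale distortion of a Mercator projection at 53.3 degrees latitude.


SF = 1 / cos(53.3) = 1 / 0.597625 = 1.673

1.673


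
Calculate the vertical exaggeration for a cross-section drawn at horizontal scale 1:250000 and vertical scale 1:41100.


VE = horizontal_scale / vertical_scale = 250000 / 41100 ≈ 6.1

6.1x


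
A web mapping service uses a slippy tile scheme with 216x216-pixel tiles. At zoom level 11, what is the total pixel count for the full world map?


tiles per axis = 2^11 = 2048
total tiles = 2048^2 = 4194304
pixels per axis = 2048 * 216 = 442368
total pixels = 442368^2 = 195689447424

195689447424 pixels


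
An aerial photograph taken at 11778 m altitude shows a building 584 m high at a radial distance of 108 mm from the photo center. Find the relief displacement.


d = h * r / H = 584 * 108 / 11778 = 5.36 mm

5.36 mm


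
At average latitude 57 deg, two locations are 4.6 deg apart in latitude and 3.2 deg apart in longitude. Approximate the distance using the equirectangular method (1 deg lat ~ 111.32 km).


dlat_km = 4.6 * 111.32 = 512.072
dlon_km = 3.2 * 111.32 * cos(57) ≈ 194.013
dist = sqrt(512.072^2 + 194.013^2) ≈ 547.6 km

547.6 km


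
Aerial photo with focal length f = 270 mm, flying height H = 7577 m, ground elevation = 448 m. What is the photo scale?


scale = f / (H - h) = 270 mm / 7129 m = 270 / 7129000 = 1:26404

1:26404


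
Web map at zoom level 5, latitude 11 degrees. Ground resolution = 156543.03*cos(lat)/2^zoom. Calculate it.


res = 156543.03 * cos(11) / 2^5 = 156543.03 * 0.98162718 / 32 = 4802.09 m/pixel

4802.09 m/pixel


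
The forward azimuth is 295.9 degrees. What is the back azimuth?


back azimuth = (295.9 + 180) mod 360 = 115.9 degrees

115.9 degrees


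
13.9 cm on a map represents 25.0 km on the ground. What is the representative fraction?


ground = 25.0 km = 2500000 cm; RF denominator = ground / map = 2500000 / 13.9 ≈ 179856; RF = 1:179856

1:179856


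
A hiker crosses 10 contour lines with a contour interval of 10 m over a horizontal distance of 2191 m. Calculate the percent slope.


elevation change = 10 * 10 = 100 m
slope = 100 / 2191 * 100 = 4.6%

4.6%


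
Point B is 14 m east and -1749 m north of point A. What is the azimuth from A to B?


az = atan2(14, -1749) = 179.5 deg
adjusted to 0-360: 179.5 degrees

179.5 degrees


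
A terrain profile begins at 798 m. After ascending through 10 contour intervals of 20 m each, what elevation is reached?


elevation = 798 + 10 * 20 = 998 m

998 m


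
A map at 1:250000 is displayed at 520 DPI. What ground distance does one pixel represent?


pixel_cm = 2.54 / 520 ≈ 0.004885 cm
ground = pixel_cm * 250000 / 100 = 2.54 * 250000 / (520 * 100) = 635000 / 52000 ≈ 12.21 m

12.21 m


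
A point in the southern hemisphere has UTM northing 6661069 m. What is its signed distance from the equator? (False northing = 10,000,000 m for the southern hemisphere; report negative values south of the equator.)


For southern: actual = 6661069 - 10000000 = -3338931 m

-3338931 m


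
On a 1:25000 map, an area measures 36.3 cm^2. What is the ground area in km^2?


ground_area = 36.3 * (25000/100)^2 = 2268750.0 m^2 = 2.26875 km^2 ≈ 2.269 km^2

2.269 km^2


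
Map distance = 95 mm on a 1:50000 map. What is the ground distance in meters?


ground = 95 mm * 50000 / 1000 = 4750.0 m

4750.0 m


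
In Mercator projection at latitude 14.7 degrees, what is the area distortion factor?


area_distortion = 1/cos^2(14.7) = 1.069

1.069


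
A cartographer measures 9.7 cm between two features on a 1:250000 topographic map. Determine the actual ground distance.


ground = 9.7 cm * 250000 / 100 = 24250.0 m = 24.25 km

24.25 km


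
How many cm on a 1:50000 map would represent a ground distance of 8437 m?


map_cm = 8437 * 100 / 50000 = 16.874 cm ≈ 16.87 cm

16.87 cm


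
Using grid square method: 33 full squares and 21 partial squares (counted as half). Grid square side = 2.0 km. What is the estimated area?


effective squares = 33 + 21 * 0.5 = 43.5
area = 43.5 * 4.0 = 174.0 km^2

174.0 km^2


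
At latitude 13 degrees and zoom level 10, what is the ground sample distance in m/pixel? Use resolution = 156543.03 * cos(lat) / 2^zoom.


res = 156543.03 * cos(13) / 2^10 = 156543.03 * 0.97437006 / 1024 = 148.96 m/pixel

148.96 m/pixel


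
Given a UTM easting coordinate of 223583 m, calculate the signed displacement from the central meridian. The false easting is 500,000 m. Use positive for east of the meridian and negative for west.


displacement = 223583 - 500000 = -276417 m

-276417 m


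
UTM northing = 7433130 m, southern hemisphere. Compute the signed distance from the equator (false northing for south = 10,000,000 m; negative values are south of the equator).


For southern: actual = 7433130 - 10000000 = -2566870 m

-2566870 m


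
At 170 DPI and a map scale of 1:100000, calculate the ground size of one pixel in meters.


pixel_cm = 2.54 / 170 ≈ 0.014941 cm
ground = pixel_cm * 100000 / 100 = 2.54 * 100000 / (170 * 100) = 254000 / 17000 ≈ 14.94 m

14.94 m


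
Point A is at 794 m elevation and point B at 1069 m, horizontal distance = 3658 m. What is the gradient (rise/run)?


gradient = (1069 - 794) / 3658 = 275 / 3658 = 0.0752

0.0752


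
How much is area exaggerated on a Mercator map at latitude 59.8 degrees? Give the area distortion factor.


area_distortion = 1/cos^2(59.8) = 3.952

3.952


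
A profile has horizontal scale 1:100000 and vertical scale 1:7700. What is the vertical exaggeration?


VE = horizontal_scale / vertical_scale = 100000 / 7700 ≈ 13.0

13.0x


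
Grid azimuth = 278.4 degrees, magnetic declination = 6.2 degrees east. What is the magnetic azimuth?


magnetic azimuth = grid azimuth - declination (east +ve)
mag_az = 278.4 - 6.2 = 272.2 degrees

272.2 degrees


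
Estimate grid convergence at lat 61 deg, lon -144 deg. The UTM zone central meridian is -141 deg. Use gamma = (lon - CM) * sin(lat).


gamma = (-144 - -141) * sin(61) = -3 * 0.87462 = -2.624 degrees

-2.624 degrees


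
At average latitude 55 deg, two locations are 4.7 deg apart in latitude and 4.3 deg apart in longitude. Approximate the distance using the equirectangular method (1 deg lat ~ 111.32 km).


dlat_km = 4.7 * 111.32 = 523.204
dlon_km = 4.3 * 111.32 * cos(55) ≈ 274.557
dist = sqrt(523.204^2 + 274.557^2) ≈ 590.9 km

590.9 km


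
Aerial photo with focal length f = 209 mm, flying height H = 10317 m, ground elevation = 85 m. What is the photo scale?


scale = f / (H - h) = 209 mm / 10232 m = 209 / 10232000 = 1:48957

1:48957


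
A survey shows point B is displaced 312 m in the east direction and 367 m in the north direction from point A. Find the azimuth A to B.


az = atan2(312, 367) = 40.4 deg
adjusted to 0-360: 40.4 degrees

40.4 degrees


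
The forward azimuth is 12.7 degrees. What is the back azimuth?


back azimuth = (12.7 + 180) mod 360 = 192.7 degrees

192.7 degrees


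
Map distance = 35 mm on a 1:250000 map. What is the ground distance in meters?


ground = 35 mm * 250000 / 1000 = 8750.0 m

8750.0 m


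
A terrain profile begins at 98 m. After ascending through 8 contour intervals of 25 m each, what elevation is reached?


elevation = 98 + 8 * 25 = 298 m

298 m


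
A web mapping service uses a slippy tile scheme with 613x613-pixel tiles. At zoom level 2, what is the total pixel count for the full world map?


tiles per axis = 2^2 = 4
total tiles = 4^2 = 16
pixels per axis = 4 * 613 = 2452
total pixels = 2452^2 = 6012304

6012304 pixels


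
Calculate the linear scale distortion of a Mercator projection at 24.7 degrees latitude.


SF = 1 / cos(24.7) = 1 / 0.908508 = 1.101

1.101


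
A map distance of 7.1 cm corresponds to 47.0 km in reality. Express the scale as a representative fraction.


ground = 47.0 km = 4700000 cm; RF denominator = ground / map = 4700000 / 7.1 ≈ 661972; RF = 1:661972

1:661972


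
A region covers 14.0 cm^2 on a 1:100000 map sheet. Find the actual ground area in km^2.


ground_area = 14.0 * (100000/100)^2 = 14000000.0 m^2 = 14.0 km^2

14.0 km^2


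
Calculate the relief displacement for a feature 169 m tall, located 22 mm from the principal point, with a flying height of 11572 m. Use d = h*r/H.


d = h * r / H = 169 * 22 / 11572 = 0.32 mm

0.32 mm


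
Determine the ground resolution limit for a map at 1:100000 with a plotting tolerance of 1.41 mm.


ground = 1.41 mm * 100000 / 1000 = 141.0 m

141.0 m


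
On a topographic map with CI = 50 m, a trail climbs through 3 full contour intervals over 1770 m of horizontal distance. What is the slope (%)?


elevation change = 3 * 50 = 150 m
slope = 150 / 1770 * 100 = 8.5%

8.5%


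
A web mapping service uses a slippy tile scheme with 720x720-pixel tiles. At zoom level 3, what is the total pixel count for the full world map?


tiles per axis = 2^3 = 8
total tiles = 8^2 = 64
pixels per axis = 8 * 720 = 5760
total pixels = 5760^2 = 33177600

33177600 pixels


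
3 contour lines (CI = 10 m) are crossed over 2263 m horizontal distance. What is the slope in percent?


elevation change = 3 * 10 = 30 m
slope = 30 / 2263 * 100 = 1.3%

1.3%


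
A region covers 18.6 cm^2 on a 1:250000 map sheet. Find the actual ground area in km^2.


ground_area = 18.6 * (250000/100)^2 = 116250000.0 m^2 = 116.25 km^2

116.25 km^2


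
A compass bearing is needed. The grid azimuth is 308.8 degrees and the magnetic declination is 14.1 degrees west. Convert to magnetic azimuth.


magnetic azimuth = grid azimuth - declination (east +ve)
mag_az = 308.8 - -14.1 = 322.9 degrees

322.9 degrees


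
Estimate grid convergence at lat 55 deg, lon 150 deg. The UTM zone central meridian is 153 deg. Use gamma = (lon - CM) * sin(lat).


gamma = (150 - 153) * sin(55) = -3 * 0.819152 = -2.457 degrees

-2.457 degrees


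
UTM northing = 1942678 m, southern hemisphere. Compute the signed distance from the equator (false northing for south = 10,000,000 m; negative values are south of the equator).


For southern: actual = 1942678 - 10000000 = -8057322 m

-8057322 m


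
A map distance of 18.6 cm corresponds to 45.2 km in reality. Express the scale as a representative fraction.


ground = 45.2 km = 4520000 cm; RF denominator = ground / map = 4520000 / 18.6 ≈ 243011; RF = 1:243011

1:243011


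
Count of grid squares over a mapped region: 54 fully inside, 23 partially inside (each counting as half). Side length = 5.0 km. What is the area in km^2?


effective squares = 54 + 23 * 0.5 = 65.5
area = 65.5 * 25.0 = 1637.5 km^2

1637.5 km^2


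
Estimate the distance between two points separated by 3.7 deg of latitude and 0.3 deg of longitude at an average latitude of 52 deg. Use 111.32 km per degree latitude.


dlat_km = 3.7 * 111.32 = 411.884
dlon_km = 0.3 * 111.32 * cos(52) ≈ 20.561
dist = sqrt(411.884^2 + 20.561^2) ≈ 412.4 km

412.4 km


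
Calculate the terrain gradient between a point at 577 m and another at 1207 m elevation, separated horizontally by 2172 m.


gradient = (1207 - 577) / 2172 = 630 / 2172 = 0.2901

0.2901


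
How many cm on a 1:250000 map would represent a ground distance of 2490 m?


map_cm = 2490 * 100 / 250000 = 0.996 cm ≈ 1.0 cm

1.0 cm


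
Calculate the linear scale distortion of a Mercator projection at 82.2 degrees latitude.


SF = 1 / cos(82.2) = 1 / 0.135716 = 7.368

7.368


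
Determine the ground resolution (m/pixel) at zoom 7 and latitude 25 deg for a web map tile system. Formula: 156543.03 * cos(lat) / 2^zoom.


res = 156543.03 * cos(25) / 2^7 = 156543.03 * 0.90630779 / 128 = 1108.41 m/pixel

1108.41 m/pixel


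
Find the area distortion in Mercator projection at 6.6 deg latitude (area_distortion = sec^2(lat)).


area_distortion = 1/cos^2(6.6) = 1.013

1.013


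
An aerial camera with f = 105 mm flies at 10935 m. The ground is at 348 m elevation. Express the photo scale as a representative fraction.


scale = f / (H - h) = 105 mm / 10587 m = 105 / 10587000 = 1:100829

1:100829


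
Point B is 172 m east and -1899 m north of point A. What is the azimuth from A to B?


az = atan2(172, -1899) = 174.8 deg
adjusted to 0-360: 174.8 degrees

174.8 degrees


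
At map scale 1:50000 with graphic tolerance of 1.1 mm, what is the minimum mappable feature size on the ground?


ground = 1.1 mm * 50000 / 1000 = 55.0 m

55.0 m


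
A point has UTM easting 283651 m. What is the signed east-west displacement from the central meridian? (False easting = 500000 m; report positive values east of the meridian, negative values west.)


displacement = 283651 - 500000 = -216349 m

-216349 m


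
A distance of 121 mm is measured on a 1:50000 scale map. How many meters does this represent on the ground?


ground = 121 mm * 50000 / 1000 = 6050.0 m

6050.0 m


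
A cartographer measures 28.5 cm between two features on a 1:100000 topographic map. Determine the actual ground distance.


ground = 28.5 cm * 100000 / 100 = 28500.0 m = 28.5 km

28.5 km


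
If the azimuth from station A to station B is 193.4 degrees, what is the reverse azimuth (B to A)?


back azimuth = (193.4 + 180) mod 360 = 13.4 degrees

13.4 degrees


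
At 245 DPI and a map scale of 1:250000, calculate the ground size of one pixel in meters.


pixel_cm = 2.54 / 245 ≈ 0.010367 cm
ground = pixel_cm * 250000 / 100 = 2.54 * 250000 / (245 * 100) = 635000 / 24500 ≈ 25.92 m

25.92 m


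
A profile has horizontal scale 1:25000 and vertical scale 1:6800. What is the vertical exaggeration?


VE = horizontal_scale / vertical_scale = 25000 / 6800 ≈ 3.7

3.7x


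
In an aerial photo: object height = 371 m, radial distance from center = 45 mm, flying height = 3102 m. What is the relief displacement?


d = h * r / H = 371 * 45 / 3102 = 5.38 mm

5.38 mm


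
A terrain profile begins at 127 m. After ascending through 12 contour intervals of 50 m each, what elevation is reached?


elevation = 127 + 12 * 50 = 727 m

727 m


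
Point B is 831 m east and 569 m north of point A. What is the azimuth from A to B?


az = atan2(831, 569) = 55.6 deg
adjusted to 0-360: 55.6 degrees

55.6 degrees


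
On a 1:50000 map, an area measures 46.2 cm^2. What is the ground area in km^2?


ground_area = 46.2 * (50000/100)^2 = 11550000.0 m^2 = 11.55 km^2

11.55 km^2


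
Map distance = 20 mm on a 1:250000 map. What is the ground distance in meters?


ground = 20 mm * 250000 / 1000 = 5000.0 m

5000.0 m


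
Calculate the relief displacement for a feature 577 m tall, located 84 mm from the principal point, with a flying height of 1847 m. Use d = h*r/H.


d = h * r / H = 577 * 84 / 1847 = 26.24 mm

26.24 mm


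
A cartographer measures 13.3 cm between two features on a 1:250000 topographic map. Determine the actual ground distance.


ground = 13.3 cm * 250000 / 100 = 33250.0 m = 33.25 km

33.25 km


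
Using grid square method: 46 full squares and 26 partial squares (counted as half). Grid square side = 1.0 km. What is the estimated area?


effective squares = 46 + 26 * 0.5 = 59.0
area = 59.0 * 1.0 = 59.0 km^2

59.0 km^2


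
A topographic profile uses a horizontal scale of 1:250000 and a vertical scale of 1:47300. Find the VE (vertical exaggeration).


VE = horizontal_scale / vertical_scale = 250000 / 47300 ≈ 5.3

5.3x


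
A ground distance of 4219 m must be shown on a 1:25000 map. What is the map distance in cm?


map_cm = 4219 * 100 / 25000 = 16.876 cm ≈ 16.88 cm

16.88 cm


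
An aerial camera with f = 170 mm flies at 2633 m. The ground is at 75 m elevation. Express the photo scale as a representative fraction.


scale = f / (H - h) = 170 mm / 2558 m = 170 / 2558000 = 1:15047

1:15047


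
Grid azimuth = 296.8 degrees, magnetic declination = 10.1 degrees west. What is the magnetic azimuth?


magnetic azimuth = grid azimuth - declination (east +ve)
mag_az = 296.8 - -10.1 = 306.9 degrees

306.9 degrees


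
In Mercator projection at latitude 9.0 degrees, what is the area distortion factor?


area_distortion = 1/cos^2(9.0) = 1.025

1.025


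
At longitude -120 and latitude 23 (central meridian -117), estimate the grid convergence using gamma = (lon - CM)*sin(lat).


gamma = (-120 - -117) * sin(23) = -3 * 0.390731 = -1.172 degrees

-1.172 degrees


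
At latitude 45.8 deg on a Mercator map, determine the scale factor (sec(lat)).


SF = 1 / cos(45.8) = 1 / 0.697165 = 1.434

1.434


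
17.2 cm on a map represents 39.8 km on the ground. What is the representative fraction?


ground = 39.8 km = 3980000 cm; RF denominator = ground / map = 3980000 / 17.2 ≈ 231395; RF = 1:231395

1:231395


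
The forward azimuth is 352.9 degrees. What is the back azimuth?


back azimuth = (352.9 + 180) mod 360 = 172.9 degrees

172.9 degrees


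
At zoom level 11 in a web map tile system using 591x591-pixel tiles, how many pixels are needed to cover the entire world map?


tiles per axis = 2^11 = 2048
total tiles = 2048^2 = 4194304
pixels per axis = 2048 * 591 = 1210368
total pixels = 1210368^2 = 1464990695424

1464990695424 pixels


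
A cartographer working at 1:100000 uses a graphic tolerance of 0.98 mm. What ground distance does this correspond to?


ground = 0.98 mm * 100000 / 1000 = 98.0 m

98.0 m


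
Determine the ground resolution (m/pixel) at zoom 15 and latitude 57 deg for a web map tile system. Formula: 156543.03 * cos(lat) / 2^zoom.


res = 156543.03 * cos(57) / 2^15 = 156543.03 * 0.54463904 / 32768 = 2.6 m/pixel

2.6 m/pixel


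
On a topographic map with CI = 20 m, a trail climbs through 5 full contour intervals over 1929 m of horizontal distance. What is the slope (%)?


elevation change = 5 * 20 = 100 m
slope = 100 / 1929 * 100 = 5.2%

5.2%


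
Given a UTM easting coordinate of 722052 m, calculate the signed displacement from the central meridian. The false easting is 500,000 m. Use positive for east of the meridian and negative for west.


displacement = 722052 - 500000 = 222052 m

222052 m


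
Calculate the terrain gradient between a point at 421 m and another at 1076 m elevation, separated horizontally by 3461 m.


gradient = (1076 - 421) / 3461 = 655 / 3461 = 0.1893

0.1893


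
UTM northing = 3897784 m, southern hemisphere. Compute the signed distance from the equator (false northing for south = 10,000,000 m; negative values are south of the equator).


For southern: actual = 3897784 - 10000000 = -6102216 m

-6102216 m


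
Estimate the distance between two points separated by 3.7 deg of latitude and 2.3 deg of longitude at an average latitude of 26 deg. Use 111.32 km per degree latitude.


dlat_km = 3.7 * 111.32 = 411.884
dlon_km = 2.3 * 111.32 * cos(26) ≈ 230.124
dist = sqrt(411.884^2 + 230.124^2) ≈ 471.8 km

471.8 km


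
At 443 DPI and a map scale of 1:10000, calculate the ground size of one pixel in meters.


pixel_cm = 2.54 / 443 ≈ 0.005734 cm
ground = pixel_cm * 10000 / 100 = 2.54 * 10000 / (443 * 100) = 25400 / 44300 ≈ 0.57 m

0.57 m


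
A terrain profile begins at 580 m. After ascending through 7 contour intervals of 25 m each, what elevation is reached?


elevation = 580 + 7 * 25 = 755 m

755 m


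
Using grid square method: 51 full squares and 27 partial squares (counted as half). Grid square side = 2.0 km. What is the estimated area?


effective squares = 51 + 27 * 0.5 = 64.5
area = 64.5 * 4.0 = 258.0 km^2

258.0 km^2


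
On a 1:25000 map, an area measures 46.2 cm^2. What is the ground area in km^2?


ground_area = 46.2 * (25000/100)^2 = 2887500.0 m^2 = 2.8875 km^2 ≈ 2.888 km^2

2.888 km^2


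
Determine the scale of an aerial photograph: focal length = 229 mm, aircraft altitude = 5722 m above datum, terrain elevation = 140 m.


scale = f / (H - h) = 229 mm / 5582 m = 229 / 5582000 = 1:24376

1:24376


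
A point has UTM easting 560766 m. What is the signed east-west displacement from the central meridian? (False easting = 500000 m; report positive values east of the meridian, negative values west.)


displacement = 560766 - 500000 = 60766 m

60766 m


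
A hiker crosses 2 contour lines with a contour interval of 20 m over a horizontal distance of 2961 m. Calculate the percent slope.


elevation change = 2 * 20 = 40 m
slope = 40 / 2961 * 100 = 1.4%

1.4%


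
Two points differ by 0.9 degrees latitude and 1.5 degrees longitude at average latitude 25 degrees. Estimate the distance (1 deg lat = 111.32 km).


dlat_km = 0.9 * 111.32 = 100.188
dlon_km = 1.5 * 111.32 * cos(25) ≈ 151.335
dist = sqrt(100.188^2 + 151.335^2) ≈ 181.5 km

181.5 km


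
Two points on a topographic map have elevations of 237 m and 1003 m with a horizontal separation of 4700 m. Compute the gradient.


gradient = (1003 - 237) / 4700 = 766 / 4700 = 0.163

0.163


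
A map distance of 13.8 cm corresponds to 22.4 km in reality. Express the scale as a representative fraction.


ground = 22.4 km = 2240000 cm; RF denominator = ground / map = 2240000 / 13.8 ≈ 162319; RF = 1:162319

1:162319


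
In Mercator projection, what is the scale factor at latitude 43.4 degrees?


SF = 1 / cos(43.4) = 1 / 0.726575 = 1.376

1.376


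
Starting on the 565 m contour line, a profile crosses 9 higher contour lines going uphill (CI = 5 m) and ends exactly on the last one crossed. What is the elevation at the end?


elevation = 565 + 9 * 5 = 610 m

610 m


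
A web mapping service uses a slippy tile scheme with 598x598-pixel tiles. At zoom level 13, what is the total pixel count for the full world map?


tiles per axis = 2^13 = 8192
total tiles = 8192^2 = 67108864
pixels per axis = 8192 * 598 = 4898816
total pixels = 4898816^2 = 23998398201856

23998398201856 pixels


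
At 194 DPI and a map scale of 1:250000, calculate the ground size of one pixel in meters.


pixel_cm = 2.54 / 194 ≈ 0.013093 cm
ground = pixel_cm * 250000 / 100 = 2.54 * 250000 / (194 * 100) = 635000 / 19400 ≈ 32.73 m

32.73 m


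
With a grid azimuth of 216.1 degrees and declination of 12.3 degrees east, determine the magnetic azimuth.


magnetic azimuth = grid azimuth - declination (east +ve)
mag_az = 216.1 - 12.3 = 203.8 degrees

203.8 degrees


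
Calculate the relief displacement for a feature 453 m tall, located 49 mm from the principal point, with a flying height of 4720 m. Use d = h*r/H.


d = h * r / H = 453 * 49 / 4720 = 4.7 mm

4.7 mm


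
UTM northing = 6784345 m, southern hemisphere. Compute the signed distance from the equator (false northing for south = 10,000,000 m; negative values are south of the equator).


For southern: actual = 6784345 - 10000000 = -3215655 m

-3215655 m


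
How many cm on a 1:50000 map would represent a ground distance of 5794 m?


map_cm = 5794 * 100 / 50000 = 11.588 cm ≈ 11.59 cm

11.59 cm


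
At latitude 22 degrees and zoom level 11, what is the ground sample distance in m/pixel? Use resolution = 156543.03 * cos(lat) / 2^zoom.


res = 156543.03 * cos(22) / 2^11 = 156543.03 * 0.92718385 / 2048 = 70.87 m/pixel

70.87 m/pixel


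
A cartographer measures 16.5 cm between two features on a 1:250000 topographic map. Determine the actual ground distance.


ground = 16.5 cm * 250000 / 100 = 41250.0 m = 41.25 km

41.25 km


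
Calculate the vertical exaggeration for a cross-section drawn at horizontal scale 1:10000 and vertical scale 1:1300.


VE = horizontal_scale / vertical_scale = 10000 / 1300 ≈ 7.7

7.7x


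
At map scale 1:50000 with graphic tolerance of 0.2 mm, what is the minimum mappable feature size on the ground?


ground = 0.2 mm * 50000 / 1000 = 10.0 m

10.0 m


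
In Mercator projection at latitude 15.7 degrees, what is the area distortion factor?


area_distortion = 1/cos^2(15.7) = 1.079

1.079


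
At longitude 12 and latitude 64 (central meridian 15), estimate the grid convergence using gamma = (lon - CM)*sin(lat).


gamma = (12 - 15) * sin(64) = -3 * 0.898794 = -2.696 degrees

-2.696 degrees
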